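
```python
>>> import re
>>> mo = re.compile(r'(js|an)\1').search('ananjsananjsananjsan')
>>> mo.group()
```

`\1` is not a pattern — it's the concrete string captured by group 1, re-applied verbatim.
`re.search` scans for the first position where the pattern succeeds.
The match spans [0:4] → 'anan'.
Captured: group 1 = 'an'.

'anan'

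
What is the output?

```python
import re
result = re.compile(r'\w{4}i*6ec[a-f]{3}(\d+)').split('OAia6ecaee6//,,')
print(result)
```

['', '6', '//,,']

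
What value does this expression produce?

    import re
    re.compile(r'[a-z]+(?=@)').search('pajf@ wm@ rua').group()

'pajf'

The positive lookaround only admits positions where the adjacent text matches; those characters stay outside the span.
`re.search` tries every starting position until one works.
The match spans [0:4] → 'pajf'.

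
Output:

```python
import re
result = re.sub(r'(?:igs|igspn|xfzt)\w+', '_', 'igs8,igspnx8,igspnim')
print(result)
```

_,_,_

Matches: at [0:4] → 'igs8'; at [5:12] → 'igspnx8'; at [13:20] → 'igspnim'.
Each match is replaced by '_'.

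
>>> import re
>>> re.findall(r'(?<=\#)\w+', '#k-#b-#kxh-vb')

The positive lookaround only admits positions where the adjacent text matches; those characters stay outside the span.
Scanning left to right: at [1:2] → 'k'; at [4:5] → 'b'; at [7:10] → 'kxh'.
No capturing groups, so `findall` returns the 3 full match strings.

['k', 'b', 'kxh']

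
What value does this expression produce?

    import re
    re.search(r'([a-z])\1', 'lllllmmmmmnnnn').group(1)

'l'

`\1` has to match the exact text group 1 already captured.
Unlike `match`, `search` isn't anchored — it looks for the pattern anywhere in the string.
The match spans [0:2] → 'll'.
Captured: group 1 = 'l'.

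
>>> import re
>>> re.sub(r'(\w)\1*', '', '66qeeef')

A backreference is literal: `\1` must see the identical characters the first group matched.
Matches: at [0:2] → '66'; at [2:3] → 'q'; at [3:6] → 'eee'; at [6:7] → 'f'.
`sub` substitutes '' at each match site.

''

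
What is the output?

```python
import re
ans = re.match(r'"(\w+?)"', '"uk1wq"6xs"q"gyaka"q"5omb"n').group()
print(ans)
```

`re.match` won't scan ahead — the pattern has to work from the very first character.
The match spans [0:7] → '"uk1wq"'.

"uk1wq"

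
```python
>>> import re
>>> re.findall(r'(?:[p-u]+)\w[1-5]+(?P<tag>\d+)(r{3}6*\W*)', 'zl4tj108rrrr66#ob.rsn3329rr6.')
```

[('08', 'rrr')]

This matches one or more of a character in [p-u] (non-capturing group); then a word character, then one or more of a character in [1-5]; then one or more of a digit (captured as 'tag'); then exactly 3 of the literal 'r', then zero or more of a literal '6', then zero or more of a non-word character (captured).
Walking the string: at [3:11] match 'tj108rrr', groups = ('08', 'rrr').
With 2 capturing groups, `findall` returns a 2-tuple per match.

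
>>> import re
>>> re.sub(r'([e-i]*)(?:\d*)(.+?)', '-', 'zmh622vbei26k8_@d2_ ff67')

'-----------'

Each match is replaced by '-'.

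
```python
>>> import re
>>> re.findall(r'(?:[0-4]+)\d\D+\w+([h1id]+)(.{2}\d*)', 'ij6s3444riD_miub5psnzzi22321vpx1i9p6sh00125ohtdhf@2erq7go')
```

[('h', 'f@2')]

With 2 capturing groups, `findall` returns a 2-tuple per match.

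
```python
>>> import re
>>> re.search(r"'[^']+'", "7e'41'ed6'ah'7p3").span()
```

`re.search` tries every starting position until one works.
The match spans [2:6] → "'41'".

(2, 6)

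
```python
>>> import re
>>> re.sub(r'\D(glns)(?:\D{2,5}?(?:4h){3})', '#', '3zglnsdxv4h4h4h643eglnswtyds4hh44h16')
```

'3#643eglnswtyds4hh44h16'

Each match is replaced by '#'.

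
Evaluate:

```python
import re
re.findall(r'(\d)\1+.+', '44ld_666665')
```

['4']

A backreference is literal: `\1` must see the identical characters the first group matched.
Because there's exactly one group, `findall` drops the full match and keeps group 1 from the one hit.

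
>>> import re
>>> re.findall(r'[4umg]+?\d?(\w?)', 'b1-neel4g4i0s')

['g', 'i']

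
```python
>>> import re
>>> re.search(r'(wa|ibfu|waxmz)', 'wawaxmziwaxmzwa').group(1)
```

'wa'

Unlike `match`, `search` isn't anchored — it looks for the pattern anywhere in the string.
The match spans [0:2] → 'wa'.
Captured: group 1 = 'wa'.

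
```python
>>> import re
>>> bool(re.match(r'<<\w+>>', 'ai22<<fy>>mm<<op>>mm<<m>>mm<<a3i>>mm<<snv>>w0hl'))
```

False

With `match`, the pattern is implicitly anchored at the beginning.
Here position 0 doesn't satisfy it, so the call returns None, and `bool(None)` is False.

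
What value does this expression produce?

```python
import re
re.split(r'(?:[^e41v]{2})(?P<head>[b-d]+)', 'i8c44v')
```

['', 'c', '44v']

Pattern: exactly 2 of any character except [e41v] (non-capturing group); then one or more of a character in [b-d] (captured as 'head').
With a capturing group present, the delimiter's captured portion is kept in the result list.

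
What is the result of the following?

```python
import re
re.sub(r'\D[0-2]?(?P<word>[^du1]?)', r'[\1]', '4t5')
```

'4[5]'

Pattern: a non-digit, then optionally a character in [0-2]; then optionally any character except [du1] (captured as 'word').
Each match is replaced using the text its own group 1 captured.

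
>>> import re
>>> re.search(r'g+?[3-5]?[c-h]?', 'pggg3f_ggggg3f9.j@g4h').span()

(1, 3)

Pattern: one or more of a literal 'g' (lazy); then optionally a character in [3-5], then optionally a character in [c-h].
`re.search` tries every starting position until one works.
The match spans [1:3] → 'gg'.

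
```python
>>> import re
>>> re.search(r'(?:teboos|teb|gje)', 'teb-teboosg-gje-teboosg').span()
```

(0, 3)

`re.search` scans for the first position where the pattern succeeds.
The match spans [0:3] → 'teb'.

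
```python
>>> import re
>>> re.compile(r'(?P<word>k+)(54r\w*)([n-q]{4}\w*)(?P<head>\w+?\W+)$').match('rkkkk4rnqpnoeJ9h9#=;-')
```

None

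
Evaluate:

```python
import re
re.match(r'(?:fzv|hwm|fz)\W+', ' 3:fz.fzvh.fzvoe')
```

None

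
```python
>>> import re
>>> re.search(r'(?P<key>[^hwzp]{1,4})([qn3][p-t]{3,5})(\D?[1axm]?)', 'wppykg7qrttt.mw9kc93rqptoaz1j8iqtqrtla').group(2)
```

The match spans [3:14] → 'ykg7qrttt.m'.
Captured: group 1 = 'ykg7', group 2 = 'qrttt', group 3 = '.m'.

'qrttt'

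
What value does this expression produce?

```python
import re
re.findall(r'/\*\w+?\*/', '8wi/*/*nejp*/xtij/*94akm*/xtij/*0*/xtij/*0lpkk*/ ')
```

['/*nejp*/', '/*94akm*/', '/*0*/', '/*0lpkk*/']

Scanning left to right: at [5:13] → '/*nejp*/'; at [17:26] → '/*94akm*/'; at [30:35] → '/*0*/'; at [39:48] → '/*0lpkk*/'.
With no groups in the pattern, `findall` gives back each whole match — 4 here.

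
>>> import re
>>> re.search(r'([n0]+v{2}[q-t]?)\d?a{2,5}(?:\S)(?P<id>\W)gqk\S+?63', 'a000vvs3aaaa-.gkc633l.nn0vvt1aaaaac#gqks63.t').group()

'nn0vvt1aaaaac#gqks63'

Pattern: one or more of one of [n0], then exactly 2 of a literal 'v', then optionally a character in [q-t] (captured); then optionally a digit, then 2 to 5 of a literal 'a'; then a non-whitespace character (non-capturing group); then a non-word character (captured as 'id'); then the literal 'gqk', then one or more of a non-whitespace character (lazy), then the literal '63'.
The match spans [22:42] → 'nn0vvt1aaaaac#gqks63'.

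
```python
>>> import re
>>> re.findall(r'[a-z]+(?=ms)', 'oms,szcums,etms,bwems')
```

['o', 'szcu', 'et', 'bwe']

The lookaround is zero-width — it requires the adjacent text to match without consuming it, so the asserted text isn't part of the match.
Scanning left to right: at [0:1] → 'o'; at [4:8] → 'szcu'; at [11:13] → 'et'; at [16:19] → 'bwe'.
No capturing groups, so `findall` returns the 4 full match strings.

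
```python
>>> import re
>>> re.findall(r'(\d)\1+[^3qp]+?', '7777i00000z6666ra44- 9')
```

['7', '0', '6', '4']

A backreference is literal: `\1` must see the identical characters the first group matched.
With a single group, `findall` returns only what that group captured — 4 items.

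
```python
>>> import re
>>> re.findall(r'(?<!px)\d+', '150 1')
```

['150', '1']

The negative lookahead/lookbehind blocks any match where the forbidden context is present.
Walking the string: at [0:3] → '150'; at [4:5] → '1'.
Since nothing is captured, `findall` lists the 2 matched substrings directly.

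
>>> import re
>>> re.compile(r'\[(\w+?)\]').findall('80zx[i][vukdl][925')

With a single group, `findall` returns only what that group captured — 2 items.

['i', 'vukdl']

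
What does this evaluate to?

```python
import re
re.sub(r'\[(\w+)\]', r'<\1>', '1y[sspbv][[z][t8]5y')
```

`\1` in the replacement pulls in group 1's text for each match.

'1y<sspbv>[<z><t8>5y'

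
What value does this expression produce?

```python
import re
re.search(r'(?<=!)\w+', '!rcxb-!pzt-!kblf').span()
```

(1, 5)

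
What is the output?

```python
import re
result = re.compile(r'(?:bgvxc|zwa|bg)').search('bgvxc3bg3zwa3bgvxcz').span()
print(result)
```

(0, 5)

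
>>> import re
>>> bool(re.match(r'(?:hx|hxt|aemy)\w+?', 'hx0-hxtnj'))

True

`re.match` won't scan ahead — the pattern has to work from the very first character.
The match spans [0:3] → 'hx0'.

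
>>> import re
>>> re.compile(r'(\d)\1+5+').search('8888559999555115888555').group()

`\1` has to match the exact text group 1 already captured.
`search` walks the string left to right and returns the first match it finds.
The match spans [0:6] → '888855'.
Captured: group 1 = '8'.

'888855'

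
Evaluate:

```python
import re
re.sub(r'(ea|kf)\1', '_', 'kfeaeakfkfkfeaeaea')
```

A backreference is literal: `\1` must see the identical characters the first group matched.
Matches: at [2:6] → 'eaea'; at [6:10] → 'kfkf'; at [12:16] → 'eaea'.
`sub` substitutes '_' at each match site.

'kf__kf_ea'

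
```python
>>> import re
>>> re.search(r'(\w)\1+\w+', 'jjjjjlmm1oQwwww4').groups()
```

`\1` is not a pattern — it's the concrete string captured by group 1, re-applied verbatim.
`re.search` tries every starting position until one works.
The match spans [0:16] → 'jjjjjlmm1oQwwww4'.
Captured: group 1 = 'j'.

('j',)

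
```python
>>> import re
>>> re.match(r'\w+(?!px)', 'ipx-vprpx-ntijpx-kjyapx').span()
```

(0, 3)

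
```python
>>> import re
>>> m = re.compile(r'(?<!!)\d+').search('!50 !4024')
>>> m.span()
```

(2, 3)

The negative lookahead/lookbehind blocks any match where the forbidden context is present.
The match spans [2:3] → '0'.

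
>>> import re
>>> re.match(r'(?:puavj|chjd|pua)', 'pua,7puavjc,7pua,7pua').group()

`match` is anchored at position 0; if the pattern doesn't fit there, it returns None.
The match spans [0:3] → 'pua'.

'pua'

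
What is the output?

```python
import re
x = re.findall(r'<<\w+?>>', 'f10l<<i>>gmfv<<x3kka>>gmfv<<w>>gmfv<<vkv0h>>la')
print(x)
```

['<<i>>', '<<x3kka>>', '<<w>>', '<<vkv0h>>']

Walking the string: at [4:9] → '<<i>>'; at [13:22] → '<<x3kka>>'; at [26:31] → '<<w>>'; at [35:44] → '<<vkv0h>>'.
With no groups in the pattern, `findall` gives back each whole match — 4 here.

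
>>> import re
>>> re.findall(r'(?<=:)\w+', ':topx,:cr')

Lookahead/lookbehind check context without consuming it, so the matched span excludes the asserted characters.
Since nothing is captured, `findall` lists the 2 matched substrings directly.

['topx', 'cr']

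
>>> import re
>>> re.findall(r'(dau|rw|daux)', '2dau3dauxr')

['dau', 'dau']

Branches in `(...|...)` are attempted left-to-right; the first branch that allows the whole pattern to succeed is taken.
`findall` collects group 1 from each match (2 total).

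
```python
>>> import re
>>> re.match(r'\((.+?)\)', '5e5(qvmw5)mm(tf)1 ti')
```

`re.match` only tries the pattern at the start of the string.
Here the pattern fails at index 0, so the call returns None.

None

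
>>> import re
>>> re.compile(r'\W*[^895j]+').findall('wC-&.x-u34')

['wC-&.x-u34']

This matches zero or more of a non-word character; then one or more of any character except [895j].
Scanning left to right: at [0:10] → 'wC-&.x-u34'.
`findall` yields the raw match text (1 of them) because the pattern has no groups.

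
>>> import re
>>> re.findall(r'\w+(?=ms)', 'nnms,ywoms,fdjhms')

Lookahead/lookbehind check context without consuming it, so the matched span excludes the asserted characters.
Scanning left to right: at [0:2] → 'nn'; at [5:8] → 'ywo'; at [11:15] → 'fdjh'.
Since nothing is captured, `findall` lists the 3 matched substrings directly.

['nn', 'ywo', 'fdjh']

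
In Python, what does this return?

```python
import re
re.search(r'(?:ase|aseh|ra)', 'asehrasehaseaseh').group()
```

'ase'

Branches in `(...|...)` are attempted left-to-right; the first branch that allows the whole pattern to succeed is taken.
The match spans [0:3] → 'ase'.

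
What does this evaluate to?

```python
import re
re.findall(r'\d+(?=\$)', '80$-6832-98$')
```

Lookahead/lookbehind check context without consuming it, so the matched span excludes the asserted characters.
Walking the string: at [0:2] → '80'; at [9:11] → '98'.
With no groups in the pattern, `findall` gives back each whole match — 2 here.

['80', '98']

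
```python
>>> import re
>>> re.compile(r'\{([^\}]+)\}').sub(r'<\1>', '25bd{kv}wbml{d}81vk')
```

'25bd<kv>wbml<d>81vk'

The replacement refers to a captured group, so each match is rewritten using its own captured text.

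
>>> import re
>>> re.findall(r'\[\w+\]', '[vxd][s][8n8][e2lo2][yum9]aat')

`findall` yields the raw match text (5 of them) because the pattern has no groups.

['[vxd]', '[s]', '[8n8]', '[e2lo2]', '[yum9]']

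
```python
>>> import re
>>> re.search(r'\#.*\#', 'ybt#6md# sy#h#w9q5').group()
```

'#6md# sy#h#'

`search` walks the string left to right and returns the first match it finds.
The match spans [3:14] → '#6md# sy#h#'.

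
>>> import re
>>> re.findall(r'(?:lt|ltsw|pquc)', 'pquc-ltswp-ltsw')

The regex engine tests alternatives in the order written; an earlier branch that matches wins even if a later one would match more.
No capturing groups, so `findall` returns the 3 full match strings.

['pquc', 'lt', 'lt']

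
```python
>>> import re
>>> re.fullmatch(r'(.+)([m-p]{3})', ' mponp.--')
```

`re.fullmatch` is like wrapping the pattern in `^…$` (in single-line mode).
Here the string isn't matched end-to-end, so the call returns None.

None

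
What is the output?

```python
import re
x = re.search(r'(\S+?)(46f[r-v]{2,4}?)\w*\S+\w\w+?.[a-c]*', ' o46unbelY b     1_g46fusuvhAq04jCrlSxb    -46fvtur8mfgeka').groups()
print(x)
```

('1_g', '46fus')

This matches one or more of a non-whitespace character (lazy) (captured); then the literal '46f', then 2 to 4 of a character in [r-v] (lazy) (captured); then zero or more of a word character, then one or more of a non-whitespace character, then a word character; then one or more of a word character (lazy), then any character; then zero or more of a character in [a-c].
The `?` after the quantifier makes it lazy — it takes as little as possible before letting the rest of the pattern try.
Unlike `match`, `search` isn't anchored — it looks for the pattern anywhere in the string.
The match spans [17:40] → '1_g46fusuvhAq04jCrlSxb '.
Captured: group 1 = '1_g', group 2 = '46fus'.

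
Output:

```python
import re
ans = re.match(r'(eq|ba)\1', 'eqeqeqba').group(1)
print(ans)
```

eq

A backreference is literal: `\1` must see the identical characters the first group matched.
`re.match` won't scan ahead — the pattern has to work from the very first character.
The match spans [0:4] → 'eqeq'.
Captured: group 1 = 'eq'.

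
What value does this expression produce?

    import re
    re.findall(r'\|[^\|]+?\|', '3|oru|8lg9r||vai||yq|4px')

['|oru|', '|vai|', '|yq|']

Matches: at [1:6] → '|oru|'; at [12:17] → '|vai|'; at [17:21] → '|yq|'.
No capturing groups, so `findall` returns the 3 full match strings.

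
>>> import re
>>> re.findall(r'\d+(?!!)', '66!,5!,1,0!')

A negative assertion filters positions out without eating any characters.
Matches: at [0:1] → '6'; at [7:8] → '1'.
With no groups in the pattern, `findall` gives back each whole match — 2 here.

['6', '1']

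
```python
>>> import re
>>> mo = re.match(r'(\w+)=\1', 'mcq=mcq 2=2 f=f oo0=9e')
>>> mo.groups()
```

('mcq',)

`\1` is not a pattern — it's the concrete string captured by group 1, re-applied verbatim.
With `match`, the pattern is implicitly anchored at the beginning.
The match spans [0:7] → 'mcq=mcq'.
Captured: group 1 = 'mcq'.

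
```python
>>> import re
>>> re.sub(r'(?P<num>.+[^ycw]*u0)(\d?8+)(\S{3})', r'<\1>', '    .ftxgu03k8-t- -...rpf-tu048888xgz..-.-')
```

'<    .ftxgu03k8-t- -...rpf-tu0>..-.-'

This matches one or more of any character, then zero or more of any character except [ycw], then the literal 'u0' (captured as 'num'); then optionally a digit, then one or more of the literal '8' (captured); then exactly 3 of a non-whitespace character (captured).
Each match is replaced using the text its own group 1 captured.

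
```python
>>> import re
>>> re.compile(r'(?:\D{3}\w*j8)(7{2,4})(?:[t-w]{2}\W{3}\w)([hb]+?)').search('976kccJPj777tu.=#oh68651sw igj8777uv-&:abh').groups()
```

('777', 'b')

The pattern matches exactly 3 of a non-digit, then zero or more of a word character, then the literal 'j8' (non-capturing group); then 2 to 4 of a literal '7' (captured); then exactly 2 of a character in [t-w], then exactly 3 of a non-word character, then a word character (non-capturing group); then one or more of one of [hb] (lazy) (captured).
The `?` after the quantifier makes it lazy — it takes as little as possible before letting the rest of the pattern try.
`re.search` scans for the first position where the pattern succeeds.
The match spans [24:41] → 'sw igj8777uv-&:ab'.
Captured: group 1 = '777', group 2 = 'b'.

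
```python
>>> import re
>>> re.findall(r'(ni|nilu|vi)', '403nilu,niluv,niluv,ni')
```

Alternation isn't longest-match — the leftmost alternative that fits at this position is chosen.
`findall` collects group 1 from each match (4 total).

['ni', 'ni', 'ni', 'ni']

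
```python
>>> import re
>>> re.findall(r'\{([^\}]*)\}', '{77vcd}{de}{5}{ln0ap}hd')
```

Scanning left to right: at [0:7] match '{77vcd}', group 1 = '77vcd'; at [7:11] match '{de}', group 1 = 'de'; at [11:14] match '{5}', group 1 = '5'; at [14:21] match '{ln0ap}', group 1 = 'ln0ap'.
One capturing group, so `findall` returns just the captured substring from each match — 4 in all.

['77vcd', 'de', '5', 'ln0ap']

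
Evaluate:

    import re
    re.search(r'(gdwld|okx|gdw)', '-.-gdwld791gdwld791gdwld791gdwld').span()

The regex engine tests alternatives in the order written; an earlier branch that matches wins even if a later one would match more.
Unlike `match`, `search` isn't anchored — it looks for the pattern anywhere in the string.
The match spans [3:8] → 'gdwld'.
Captured: group 1 = 'gdwld'.

(3, 8)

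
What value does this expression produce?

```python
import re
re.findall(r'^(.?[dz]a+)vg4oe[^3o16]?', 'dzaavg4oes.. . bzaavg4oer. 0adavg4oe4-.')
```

This matches anchored at the start of the string; then optionally any character, then one of [dz], then one or more of the literal 'a' (captured); then the literal 'vg', then the literal '4oe', then optionally any character except [3o16].
Walking the string: at [0:10] match 'dzaavg4oes', group 1 = 'dzaa'.
Because there's exactly one group, `findall` drops the full match and keeps group 1 from the one hit.

['dzaa']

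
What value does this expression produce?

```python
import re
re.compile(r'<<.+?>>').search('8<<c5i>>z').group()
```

'<<c5i>>'

Unlike `match`, `search` isn't anchored — it looks for the pattern anywhere in the string.
The match spans [1:8] → '<<c5i>>'.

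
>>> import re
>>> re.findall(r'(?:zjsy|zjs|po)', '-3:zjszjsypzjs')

The regex engine tests alternatives in the order written; an earlier branch that matches wins even if a later one would match more.
No capturing groups, so `findall` returns the 3 full match strings.

['zjs', 'zjsy', 'zjs']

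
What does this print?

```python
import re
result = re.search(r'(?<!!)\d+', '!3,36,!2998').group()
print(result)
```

`(?!…)`/`(?<!…)` only lets a position through if the neighbouring text does NOT match; no characters are consumed.
The match spans [3:5] → '36'.

36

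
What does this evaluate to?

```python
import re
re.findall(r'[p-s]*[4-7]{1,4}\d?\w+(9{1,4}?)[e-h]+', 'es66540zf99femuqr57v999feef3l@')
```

With a single group, `findall` returns only what that group captured — 1 item.

['9']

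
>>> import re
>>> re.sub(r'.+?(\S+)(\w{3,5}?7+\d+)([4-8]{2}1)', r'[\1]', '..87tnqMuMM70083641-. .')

'[.87tnqM]-. .'

The `?` after the quantifier makes it lazy — it takes as little as possible before letting the rest of the pattern try.
The replacement refers to a captured group, so each match is rewritten using its own captured text.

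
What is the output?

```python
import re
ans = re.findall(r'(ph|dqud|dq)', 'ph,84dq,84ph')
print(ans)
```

['ph', 'dq', 'ph']

Scanning left to right: at [0:2] match 'ph', group 1 = 'ph'; at [5:7] match 'dq', group 1 = 'dq'; at [10:12] match 'ph', group 1 = 'ph'.
One capturing group, so `findall` returns just the captured substring from each match — 3 in all.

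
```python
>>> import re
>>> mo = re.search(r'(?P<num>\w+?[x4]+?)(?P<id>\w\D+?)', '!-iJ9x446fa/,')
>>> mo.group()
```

The pattern matches one or more of a word character (lazy), then one or more of one of [x4] (lazy) (captured as 'num'); then a word character, then one or more of a non-digit (lazy) (captured as 'id').
The match spans [2:10] → 'iJ9x446f'.

'iJ9x446f'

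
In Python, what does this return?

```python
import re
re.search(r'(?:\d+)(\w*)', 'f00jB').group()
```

The match spans [1:5] → '00jB'.

'00jB'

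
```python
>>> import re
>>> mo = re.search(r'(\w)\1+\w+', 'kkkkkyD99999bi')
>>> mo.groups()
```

The match spans [0:14] → 'kkkkkyD99999bi'.
Captured: group 1 = 'k'.

('k',)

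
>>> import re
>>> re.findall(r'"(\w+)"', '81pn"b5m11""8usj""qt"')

Scanning left to right: at [4:11] match '"b5m11"', group 1 = 'b5m11'; at [11:17] match '"8usj"', group 1 = '8usj'; at [17:21] match '"qt"', group 1 = 'qt'.
One capturing group, so `findall` returns just the captured substring from each match — 3 in all.

['b5m11', '8usj', 'qt']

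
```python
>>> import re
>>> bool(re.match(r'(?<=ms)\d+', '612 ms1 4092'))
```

False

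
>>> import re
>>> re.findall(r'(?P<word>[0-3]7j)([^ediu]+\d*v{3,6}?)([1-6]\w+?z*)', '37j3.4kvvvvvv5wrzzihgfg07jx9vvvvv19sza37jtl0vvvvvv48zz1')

[('37j', '3.4kvvvvvv', '5w'), ('07j', 'x9vvvvv19sza37jtl0vvvvvv', '48zz')]

Because the quantifier is non-greedy, it stops expanding at the earliest point where the rest of the pattern can succeed.
3 groups means each result is a tuple of 3 captured strings — 2 here.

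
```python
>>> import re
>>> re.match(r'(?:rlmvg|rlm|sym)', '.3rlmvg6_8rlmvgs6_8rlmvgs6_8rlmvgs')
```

None

`match` is anchored at position 0; if the pattern doesn't fit there, it returns None.
Here the string doesn't start with a match, so the call returns None.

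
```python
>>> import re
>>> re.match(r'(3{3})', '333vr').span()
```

(0, 3)

`re.match` only tries the pattern at the start of the string.
The match spans [0:3] → '333'.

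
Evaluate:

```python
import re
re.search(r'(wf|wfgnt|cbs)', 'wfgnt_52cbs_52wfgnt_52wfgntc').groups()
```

('wf',)

The match spans [0:2] → 'wf'.
Captured: group 1 = 'wf'.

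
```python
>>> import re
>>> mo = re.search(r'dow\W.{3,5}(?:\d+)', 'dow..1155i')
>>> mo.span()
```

This matches the literal 'dow', then a non-word character, then 3 to 5 of any character; then one or more of a digit (non-capturing group).
The match spans [0:9] → 'dow..1155'.

(0, 9)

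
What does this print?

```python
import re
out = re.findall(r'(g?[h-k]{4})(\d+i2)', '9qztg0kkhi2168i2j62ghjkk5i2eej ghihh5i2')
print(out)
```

Multiple groups make `findall` return tuples — one 2-tuple for each match.

[('kkhi', '2168i2'), ('ghjkk', '5i2'), ('ghihh', '5i2')]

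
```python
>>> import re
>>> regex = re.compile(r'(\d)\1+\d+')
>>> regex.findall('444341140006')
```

['4']

The backreference `\1` re-matches whatever the first group consumed, character for character.
`findall` collects group 1 from the one match (1 total).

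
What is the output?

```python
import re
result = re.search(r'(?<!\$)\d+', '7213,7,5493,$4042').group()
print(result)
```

7213

The negative lookahead/lookbehind blocks any match where the forbidden context is present.
`re.search` tries every starting position until one works.
The match spans [0:4] → '7213'.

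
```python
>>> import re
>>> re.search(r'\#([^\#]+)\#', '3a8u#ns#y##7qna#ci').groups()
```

The match spans [4:8] → '#ns#'.
Captured: group 1 = 'ns'.

('ns',)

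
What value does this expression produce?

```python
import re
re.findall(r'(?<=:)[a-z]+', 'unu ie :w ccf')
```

The `(?=…)`/`(?<=…)` assertion just peeks at neighbouring text; it doesn't advance the match position.
Matches: at [8:9] → 'w'.
With no groups in the pattern, `findall` gives back each whole match — 1 here.

['w']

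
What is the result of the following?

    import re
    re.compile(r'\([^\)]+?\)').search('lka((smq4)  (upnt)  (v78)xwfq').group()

The match spans [3:10] → '((smq4)'.

'((smq4)'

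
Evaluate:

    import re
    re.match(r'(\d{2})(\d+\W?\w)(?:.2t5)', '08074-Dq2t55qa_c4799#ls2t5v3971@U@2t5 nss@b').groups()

('08', '074-D')

The match spans [0:11] → '08074-Dq2t5'.
Captured: group 1 = '08', group 2 = '074-D'.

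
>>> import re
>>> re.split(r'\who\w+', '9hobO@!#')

['', '@!#']

This matches a word character; then the literal 'ho', then one or more of a word character.
Matches to split on: at [0:5] → '9hobO'.
The string is cut at each match, leaving 2 pieces.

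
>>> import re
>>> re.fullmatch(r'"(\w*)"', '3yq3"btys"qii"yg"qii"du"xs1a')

None

`re.fullmatch` is like wrapping the pattern in `^…$` (in single-line mode).
Here the string isn't matched end-to-end, so the call returns None.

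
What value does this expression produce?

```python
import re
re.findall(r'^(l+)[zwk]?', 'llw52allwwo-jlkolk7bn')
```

['ll']

Pattern: anchored at the start of the string; then one or more of a literal 'l' (captured); then optionally one of [zwk].
Scanning left to right: at [0:3] match 'llw', group 1 = 'll'.
With a single group, `findall` returns only what that group captured — 1 item.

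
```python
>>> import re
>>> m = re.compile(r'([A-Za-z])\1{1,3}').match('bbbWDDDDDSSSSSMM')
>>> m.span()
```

(0, 3)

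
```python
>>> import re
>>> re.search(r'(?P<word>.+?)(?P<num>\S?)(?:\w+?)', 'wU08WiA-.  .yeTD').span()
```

(0, 3)

Pattern: one or more of any character (lazy) (captured as 'word'); then optionally a non-whitespace character (captured as 'num'); then one or more of a word character (lazy) (non-capturing group).
Lazy quantifiers expand one character at a time until the remainder of the pattern can match.
Unlike `match`, `search` isn't anchored — it looks for the pattern anywhere in the string.
The match spans [0:3] → 'wU0'.
Captured: group 1 = 'w', group 2 = 'U'.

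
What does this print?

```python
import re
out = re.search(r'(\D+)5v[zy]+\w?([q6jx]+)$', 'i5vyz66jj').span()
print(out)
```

(0, 9)

This matches one or more of a non-digit (captured); then the literal '5v', then one or more of one of [zy], then optionally a word character; then one or more of one of [q6jx] (captured); then anchored at the end.
`search` walks the string left to right and returns the first match it finds.
The match spans [0:9] → 'i5vyz66jj'.
Captured: group 1 = 'i', group 2 = '6jj'.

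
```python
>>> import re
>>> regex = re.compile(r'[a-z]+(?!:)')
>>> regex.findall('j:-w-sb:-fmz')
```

['w', 's', 'fmz']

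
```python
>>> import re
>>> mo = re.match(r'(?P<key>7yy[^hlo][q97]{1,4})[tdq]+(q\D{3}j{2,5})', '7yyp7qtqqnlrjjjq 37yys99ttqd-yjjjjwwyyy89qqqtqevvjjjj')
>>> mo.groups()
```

This matches the literal '7yy', then any character except [hlo], then 1 to 4 of one of [q97] (captured as 'key'); then one or more of one of [tdq]; then a literal 'q', then exactly 3 of a non-digit, then 2 to 5 of a literal 'j' (captured).
With `match`, the pattern is implicitly anchored at the beginning.
The match spans [0:15] → '7yyp7qtqqnlrjjj'.
Captured: group 1 = '7yyp7q', group 2 = 'qnlrjjj'.

('7yyp7q', 'qnlrjjj')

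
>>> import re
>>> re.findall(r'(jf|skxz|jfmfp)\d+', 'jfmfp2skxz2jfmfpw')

['jfmfp', 'skxz']

Walking the string: at [0:6] match 'jfmfp2', group 1 = 'jfmfp'; at [6:11] match 'skxz2', group 1 = 'skxz'.
Because there's exactly one group, `findall` drops the full match and keeps group 1 from each hit.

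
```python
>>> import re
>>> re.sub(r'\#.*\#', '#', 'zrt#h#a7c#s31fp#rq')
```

Matches: at [3:16] → '#h#a7c#s31fp#'.
Each match is replaced by '#'.

'zrt#rq'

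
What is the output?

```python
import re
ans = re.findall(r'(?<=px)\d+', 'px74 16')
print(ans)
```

['74']

Lookahead/lookbehind check context without consuming it, so the matched span excludes the asserted characters.
Walking the string: at [2:4] → '74'.
Since nothing is captured, `findall` lists the 1 matched substring directly.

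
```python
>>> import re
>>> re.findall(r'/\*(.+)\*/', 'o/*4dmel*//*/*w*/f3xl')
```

['4dmel*//*/*w']

`findall` collects group 1 from the one match (1 total).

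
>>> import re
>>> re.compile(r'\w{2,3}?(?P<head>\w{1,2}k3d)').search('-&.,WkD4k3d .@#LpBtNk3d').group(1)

Pattern: 2 to 3 of a word character (lazy); then 1 to 2 of a word character, then the literal 'k3d' (captured as 'head').
Unlike `match`, `search` isn't anchored — it looks for the pattern anywhere in the string.
The match spans [4:11] → 'WkD4k3d'.
Captured: group 1 = 'D4k3d'.

'D4k3d'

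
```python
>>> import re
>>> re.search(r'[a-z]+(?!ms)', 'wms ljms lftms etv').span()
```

(0, 3)

A negative assertion filters positions out without eating any characters.
The match spans [0:3] → 'wms'.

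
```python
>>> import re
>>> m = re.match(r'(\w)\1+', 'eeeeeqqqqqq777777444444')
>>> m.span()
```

A backreference is literal: `\1` must see the identical characters the first group matched.
`re.match` won't scan ahead — the pattern has to work from the very first character.
The match spans [0:5] → 'eeeee'.
Captured: group 1 = 'e'.

(0, 5)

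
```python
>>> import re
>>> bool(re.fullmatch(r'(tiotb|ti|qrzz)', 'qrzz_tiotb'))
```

`re.fullmatch` is like wrapping the pattern in `^…$` (in single-line mode).
Here the pattern can't cover the whole string, so the call returns None, and `bool(None)` is False.

False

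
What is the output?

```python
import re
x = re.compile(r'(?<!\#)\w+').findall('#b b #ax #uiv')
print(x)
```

['b', 'x', 'iv']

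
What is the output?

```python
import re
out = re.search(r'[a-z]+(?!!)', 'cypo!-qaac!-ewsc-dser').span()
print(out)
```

(0, 3)

The negative lookahead/lookbehind blocks any match where the forbidden context is present.
The match spans [0:3] → 'cyp'.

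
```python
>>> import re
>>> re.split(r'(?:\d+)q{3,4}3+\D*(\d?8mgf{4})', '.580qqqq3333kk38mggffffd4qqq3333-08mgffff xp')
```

The pattern matches one or more of a digit (non-capturing group); then 3 to 4 of the literal 'q', then one or more of the literal '3', then zero or more of a non-digit; then optionally a digit, then the literal '8mg', then exactly 4 of a literal 'f' (captured).
The group in the pattern means `split` returns the separators' captures alongside the pieces.

['.580qqqq3333kk38mggffffd', '08mgffff', ' xp']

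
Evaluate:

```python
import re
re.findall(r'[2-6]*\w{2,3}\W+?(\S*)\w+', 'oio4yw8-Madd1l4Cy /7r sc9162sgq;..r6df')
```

Pattern: zero or more of a character in [2-6], then 2 to 3 of a word character, then one or more of a non-word character (lazy); then zero or more of a non-whitespace character (captured); then one or more of a word character.
Matches: at [3:17] match '4yw8-Madd1l4Cy', group 1 = 'Madd1l4C'; at [19:38] match '7r sc9162sgq;..r6df', group 1 = 'sc9162sgq;..r6d'.
`findall` collects group 1 from each match (2 total).

['Madd1l4C', 'sc9162sgq;..r6d']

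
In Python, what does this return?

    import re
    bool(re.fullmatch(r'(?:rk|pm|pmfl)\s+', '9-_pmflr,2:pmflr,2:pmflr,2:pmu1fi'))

False

`re.fullmatch` is like wrapping the pattern in `^…$` (in single-line mode).
Here there's no way to consume every character, so the call returns None, and `bool(None)` is False.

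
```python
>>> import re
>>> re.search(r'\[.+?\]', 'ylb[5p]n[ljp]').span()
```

Because the quantifier is non-greedy, it stops expanding at the earliest point where the rest of the pattern can succeed.
Unlike `match`, `search` isn't anchored — it looks for the pattern anywhere in the string.
The match spans [3:7] → '[5p]'.

(3, 7)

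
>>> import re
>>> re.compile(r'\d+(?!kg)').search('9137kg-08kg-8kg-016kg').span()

(0, 3)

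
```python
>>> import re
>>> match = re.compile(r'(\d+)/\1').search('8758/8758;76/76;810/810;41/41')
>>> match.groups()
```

The match spans [0:9] → '8758/8758'.
Captured: group 1 = '8758'.

('8758',)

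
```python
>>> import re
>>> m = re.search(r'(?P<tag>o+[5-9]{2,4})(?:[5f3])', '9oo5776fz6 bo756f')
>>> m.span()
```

(1, 8)

This matches one or more of a literal 'o', then 2 to 4 of a character in [5-9] (captured as 'tag'); then one of [5f3] (non-capturing group).
`re.search` tries every starting position until one works.
The match spans [1:8] → 'oo5776f'.
Captured: group 1 = 'oo5776'.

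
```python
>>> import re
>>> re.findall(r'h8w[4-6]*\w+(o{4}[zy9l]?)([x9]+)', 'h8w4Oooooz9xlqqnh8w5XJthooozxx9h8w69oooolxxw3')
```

`findall` packs the 2 group values into a tuple for every match.

[('ooool', 'xx')]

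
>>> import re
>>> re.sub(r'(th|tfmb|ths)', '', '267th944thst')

'267944st'

Branches in `(...|...)` are attempted left-to-right; the first branch that allows the whole pattern to succeed is taken.
Each match is replaced by ''.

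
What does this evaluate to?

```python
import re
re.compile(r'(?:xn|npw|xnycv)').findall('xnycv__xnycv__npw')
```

The regex engine tests alternatives in the order written; an earlier branch that matches wins even if a later one would match more.
Scanning left to right: at [0:2] → 'xn'; at [7:9] → 'xn'; at [14:17] → 'npw'.
`findall` yields the raw match text (3 of them) because the pattern has no groups.

['xn', 'xn', 'npw']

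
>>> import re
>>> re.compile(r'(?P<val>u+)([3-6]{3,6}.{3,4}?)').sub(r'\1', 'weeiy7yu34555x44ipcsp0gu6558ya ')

'weeiy7yuipcsp0gu '

This matches one or more of a literal 'u' (captured as 'val'); then 3 to 6 of a character in [3-6], then 3 to 4 of any character (lazy) (captured).
Matches: at [7:16] → 'u34555x44'; at [23:30] → 'u6558ya'.
The replacement refers to a captured group, so each match is rewritten using its own captured text.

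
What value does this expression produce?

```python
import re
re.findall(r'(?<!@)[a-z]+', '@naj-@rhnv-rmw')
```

The negative lookaround is zero-width — it rules out positions where the adjacent text would match, without consuming anything.
Scanning left to right: at [2:4] → 'aj'; at [7:10] → 'hnv'; at [11:14] → 'rmw'.
With no groups in the pattern, `findall` gives back each whole match — 3 here.

['aj', 'hnv', 'rmw']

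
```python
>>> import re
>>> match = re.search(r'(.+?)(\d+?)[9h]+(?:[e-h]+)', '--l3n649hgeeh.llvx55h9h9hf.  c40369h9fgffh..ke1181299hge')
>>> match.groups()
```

('--l3n', '64')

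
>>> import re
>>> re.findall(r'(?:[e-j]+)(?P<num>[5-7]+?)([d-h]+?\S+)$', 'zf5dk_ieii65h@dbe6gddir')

Pattern: one or more of a character in [e-j] (non-capturing group); then one or more of a character in [5-7] (lazy) (captured as 'num'); then one or more of a character in [d-h] (lazy), then one or more of a non-whitespace character (captured); then anchored at the end.
Scanning left to right: at [1:23] match 'f5dk_ieii65h@dbe6gddir', groups = ('5', 'dk_ieii65h@dbe6gddir').
`findall` packs the 2 group values into a tuple for every match.

[('5', 'dk_ieii65h@dbe6gddir')]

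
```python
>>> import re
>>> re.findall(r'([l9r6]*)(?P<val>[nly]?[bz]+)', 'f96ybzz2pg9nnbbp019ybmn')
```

[('96', 'ybzz'), ('', 'nbb'), ('9', 'yb')]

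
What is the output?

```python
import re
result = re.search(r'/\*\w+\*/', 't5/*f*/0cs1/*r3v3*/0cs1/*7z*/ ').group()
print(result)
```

The match spans [2:7] → '/*f*/'.

/*f*/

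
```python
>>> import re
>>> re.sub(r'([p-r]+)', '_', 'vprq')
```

The pattern matches one or more of a character in [p-r] (captured).
Matches: at [1:4] → 'prq'.
Each match is replaced by '_'.

'v_'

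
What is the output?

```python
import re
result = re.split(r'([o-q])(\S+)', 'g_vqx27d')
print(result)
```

['g_v', 'q', 'x27d', '']

The pattern matches a character in [o-q] (captured); then one or more of a non-whitespace character (captured).
Matches to split on: at [3:8] → 'qx27d'.
Because the pattern has a capturing group, `split` also inserts each captured text between the pieces.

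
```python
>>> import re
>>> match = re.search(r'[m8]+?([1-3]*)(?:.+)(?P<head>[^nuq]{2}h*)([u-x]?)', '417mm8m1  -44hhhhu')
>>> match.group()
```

'mm8m1  -44hhhhu'

The pattern matches one or more of one of [m8] (lazy); then zero or more of a character in [1-3] (captured); then one or more of any character (non-capturing group); then exactly 2 of any character except [nuq], then zero or more of the literal 'h' (captured as 'head'); then optionally a character in [u-x] (captured).
The match spans [3:18] → 'mm8m1  -44hhhhu'.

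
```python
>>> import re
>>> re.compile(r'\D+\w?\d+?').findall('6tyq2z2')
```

['tyq2', 'z2']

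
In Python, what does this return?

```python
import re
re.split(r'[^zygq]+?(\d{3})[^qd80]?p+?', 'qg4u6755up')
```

['qg', '755', '']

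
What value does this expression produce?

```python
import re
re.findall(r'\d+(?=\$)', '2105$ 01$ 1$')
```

The lookaround is zero-width — it requires the adjacent text to match without consuming it, so the asserted text isn't part of the match.
With no groups in the pattern, `findall` gives back each whole match — 3 here.

['2105', '01', '1']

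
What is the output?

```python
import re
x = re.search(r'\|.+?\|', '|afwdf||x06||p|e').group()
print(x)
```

|afwdf|

The `?` after the quantifier makes it lazy — it takes as little as possible before letting the rest of the pattern try.
Unlike `match`, `search` isn't anchored — it looks for the pattern anywhere in the string.
The match spans [0:7] → '|afwdf|'.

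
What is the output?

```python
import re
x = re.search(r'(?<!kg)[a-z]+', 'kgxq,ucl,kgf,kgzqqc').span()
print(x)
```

A negative assertion filters positions out without eating any characters.
Unlike `match`, `search` isn't anchored — it looks for the pattern anywhere in the string.
The match spans [0:4] → 'kgxq'.

(0, 4)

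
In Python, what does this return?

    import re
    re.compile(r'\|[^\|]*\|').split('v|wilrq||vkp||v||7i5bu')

Each match becomes a cut point; 4 segments remain.

['v', '', '', '|7i5bu']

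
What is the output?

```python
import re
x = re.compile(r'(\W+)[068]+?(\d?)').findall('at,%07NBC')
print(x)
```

[(',%', '7')]

Pattern: one or more of a non-word character (captured); then one or more of one of [068] (lazy); then optionally a digit (captured).
Multiple groups make `findall` return tuples — one 2-tuple for the one match.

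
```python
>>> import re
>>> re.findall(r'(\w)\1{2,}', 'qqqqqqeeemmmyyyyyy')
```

`\1` has to match the exact text group 1 already captured.
With a single group, `findall` returns only what that group captured — 4 items.

['q', 'e', 'm', 'y']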